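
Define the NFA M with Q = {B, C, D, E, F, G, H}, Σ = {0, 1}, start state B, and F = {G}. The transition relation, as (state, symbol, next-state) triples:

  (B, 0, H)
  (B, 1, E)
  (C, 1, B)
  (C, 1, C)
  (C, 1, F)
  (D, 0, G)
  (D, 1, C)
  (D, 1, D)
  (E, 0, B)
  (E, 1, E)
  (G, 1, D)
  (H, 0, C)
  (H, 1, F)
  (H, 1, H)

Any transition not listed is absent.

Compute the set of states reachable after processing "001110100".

Start in {B}.
Read '0': {B} → {H}.
Read '0': {H} → {C}.
Read '1': {C} → {B, C, F}.
Read '1': {B, C, F} → {B, C, E, F}.
Read '1': {B, C, E, F} → {B, C, E, F}.
Read '0': {B, C, E, F} → {B, H}.
Read '1': {B, H} → {E, F, H}.
Read '0': {E, F, H} → {B, C}.
Read '0': {B, C} → {H}.

{H}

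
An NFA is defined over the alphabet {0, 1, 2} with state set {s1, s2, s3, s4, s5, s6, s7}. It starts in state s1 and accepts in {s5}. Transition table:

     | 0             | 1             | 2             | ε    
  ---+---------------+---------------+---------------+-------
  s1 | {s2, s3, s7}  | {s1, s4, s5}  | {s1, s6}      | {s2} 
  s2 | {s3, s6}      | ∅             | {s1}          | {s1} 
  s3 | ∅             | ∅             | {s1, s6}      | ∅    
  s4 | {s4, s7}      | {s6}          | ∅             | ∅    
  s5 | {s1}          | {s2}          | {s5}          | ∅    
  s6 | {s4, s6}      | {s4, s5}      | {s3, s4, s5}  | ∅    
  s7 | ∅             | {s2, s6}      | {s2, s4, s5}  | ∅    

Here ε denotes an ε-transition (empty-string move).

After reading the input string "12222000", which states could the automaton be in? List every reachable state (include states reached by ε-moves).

Start: ε-closure({s1}) = {s1, s2}.
Read '1': s1→{s1, s4, s5}, s2→∅; union {s1, s4, s5}; ε-closure = {s1, s2, s4, s5}.
Read '2': s1→{s1, s6}, s2→{s1}, s4→∅, s5→{s5}; union {s1, s5, s6}; ε-closure = {s1, s2, s5, s6}.
Read '2': s1→{s1, s6}, s2→{s1}, s5→{s5}, s6→{s3, s4, s5}; union {s1, s3, s4, s5, s6}; ε-closure = {s1, s2, s3, s4, s5, s6}.
Read '2': s1→{s1, s6}, s2→{s1}, s3→{s1, s6}, s4→∅, s5→{s5}, s6→{s3, s4, s5}; union {s1, s3, s4, s5, s6}; ε-closure = {s1, s2, s3, s4, s5, s6}.
Read '2': s1→{s1, s6}, s2→{s1}, s3→{s1, s6}, s4→∅, s5→{s5}, s6→{s3, s4, s5}; union {s1, s3, s4, s5, s6}; ε-closure = {s1, s2, s3, s4, s5, s6}.
Read '0': s1→{s2, s3, s7}, s2→{s3, s6}, s3→∅, s4→{s4, s7}, s5→{s1}, s6→{s4, s6}; now {s1, s2, s3, s4, s6, s7}.
Read '0': s1→{s2, s3, s7}, s2→{s3, s6}, s3→∅, s4→{s4, s7}, s6→{s4, s6}, s7→∅; union {s2, s3, s4, s6, s7}; ε-closure = {s1, s2, s3, s4, s6, s7}.
Read '0': s1→{s2, s3, s7}, s2→{s3, s6}, s3→∅, s4→{s4, s7}, s6→{s4, s6}, s7→∅; union {s2, s3, s4, s6, s7}; ε-closure = {s1, s2, s3, s4, s6, s7}.

{s1, s2, s3, s4, s6, s7}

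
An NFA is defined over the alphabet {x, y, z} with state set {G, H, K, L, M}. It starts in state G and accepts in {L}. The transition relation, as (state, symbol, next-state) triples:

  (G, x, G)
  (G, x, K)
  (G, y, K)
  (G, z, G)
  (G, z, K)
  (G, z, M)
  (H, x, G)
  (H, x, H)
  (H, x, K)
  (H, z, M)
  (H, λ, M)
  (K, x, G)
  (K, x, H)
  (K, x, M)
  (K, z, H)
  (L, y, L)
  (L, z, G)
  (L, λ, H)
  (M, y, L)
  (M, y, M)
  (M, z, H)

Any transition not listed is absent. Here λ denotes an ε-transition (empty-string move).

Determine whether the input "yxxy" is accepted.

Yes

Start in {G}.
Read 'y': G→{K}; now {K}.
Read 'x': K→{G, H, M}; now {G, H, M}.
Read 'x': G→{G, K}, H→{G, H, K}, M→∅; union {G, H, K}; ε-closure = {G, H, K, M}.
Read 'y': G→{K}, H→∅, K→∅, M→{L, M}; union {K, L, M}; ε-closure = {H, K, L, M}.
The final set {H, K, L, M} contains the accepting state L.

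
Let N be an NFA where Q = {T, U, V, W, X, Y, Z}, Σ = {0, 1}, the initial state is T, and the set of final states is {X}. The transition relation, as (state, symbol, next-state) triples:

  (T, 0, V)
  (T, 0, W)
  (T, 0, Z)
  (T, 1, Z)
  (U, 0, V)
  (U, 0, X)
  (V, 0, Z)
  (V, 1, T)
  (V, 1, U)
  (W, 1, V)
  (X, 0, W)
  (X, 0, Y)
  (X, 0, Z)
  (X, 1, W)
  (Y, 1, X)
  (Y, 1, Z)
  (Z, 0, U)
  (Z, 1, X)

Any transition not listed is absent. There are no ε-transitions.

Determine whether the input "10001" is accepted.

Yes

Start in {T}.
Read '1': T→{Z}; now {Z}.
Read '0': Z→{U}; now {U}.
Read '0': U→{V, X}; now {V, X}.
Read '0': V→{Z}, X→{W, Y, Z}; now {W, Y, Z}.
Read '1': W→{V}, Y→{X, Z}, Z→{X}; now {V, X, Z}.
The final set {V, X, Z} contains the accepting state X.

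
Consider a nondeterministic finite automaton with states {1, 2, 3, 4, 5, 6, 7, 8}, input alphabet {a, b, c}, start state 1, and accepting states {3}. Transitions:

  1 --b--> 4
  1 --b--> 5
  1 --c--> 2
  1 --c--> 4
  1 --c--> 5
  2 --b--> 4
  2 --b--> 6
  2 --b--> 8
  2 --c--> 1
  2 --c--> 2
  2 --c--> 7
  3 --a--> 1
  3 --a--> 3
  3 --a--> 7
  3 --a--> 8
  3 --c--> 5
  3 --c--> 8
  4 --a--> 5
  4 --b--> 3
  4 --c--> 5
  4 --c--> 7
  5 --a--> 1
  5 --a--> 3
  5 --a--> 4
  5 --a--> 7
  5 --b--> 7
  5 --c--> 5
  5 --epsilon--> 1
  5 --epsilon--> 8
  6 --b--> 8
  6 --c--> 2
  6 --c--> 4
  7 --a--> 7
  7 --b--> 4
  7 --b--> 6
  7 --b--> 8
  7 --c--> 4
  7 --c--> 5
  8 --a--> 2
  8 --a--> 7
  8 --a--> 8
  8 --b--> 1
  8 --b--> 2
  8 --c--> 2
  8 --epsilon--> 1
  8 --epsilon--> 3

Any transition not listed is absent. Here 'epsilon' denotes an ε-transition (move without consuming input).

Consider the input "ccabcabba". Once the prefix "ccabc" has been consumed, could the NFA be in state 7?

Yes

Start in {1}.
Read 'c': {1} → {1, 2, 3, 4, 5, 8}.
Read 'c': {1, 2, 3, 4, 5, 8} → {1, 2, 3, 4, 5, 7, 8}.
Read 'a': {1, 2, 3, 4, 5, 7, 8} → {1, 2, 3, 4, 5, 7, 8}.
Read 'b': {1, 2, 3, 4, 5, 7, 8} → {1, 2, 3, 4, 5, 6, 7, 8}.
Read 'c': {1, 2, 3, 4, 5, 6, 7, 8} → {1, 2, 3, 4, 5, 7, 8}.
State 7 is in {1, 2, 3, 4, 5, 7, 8}.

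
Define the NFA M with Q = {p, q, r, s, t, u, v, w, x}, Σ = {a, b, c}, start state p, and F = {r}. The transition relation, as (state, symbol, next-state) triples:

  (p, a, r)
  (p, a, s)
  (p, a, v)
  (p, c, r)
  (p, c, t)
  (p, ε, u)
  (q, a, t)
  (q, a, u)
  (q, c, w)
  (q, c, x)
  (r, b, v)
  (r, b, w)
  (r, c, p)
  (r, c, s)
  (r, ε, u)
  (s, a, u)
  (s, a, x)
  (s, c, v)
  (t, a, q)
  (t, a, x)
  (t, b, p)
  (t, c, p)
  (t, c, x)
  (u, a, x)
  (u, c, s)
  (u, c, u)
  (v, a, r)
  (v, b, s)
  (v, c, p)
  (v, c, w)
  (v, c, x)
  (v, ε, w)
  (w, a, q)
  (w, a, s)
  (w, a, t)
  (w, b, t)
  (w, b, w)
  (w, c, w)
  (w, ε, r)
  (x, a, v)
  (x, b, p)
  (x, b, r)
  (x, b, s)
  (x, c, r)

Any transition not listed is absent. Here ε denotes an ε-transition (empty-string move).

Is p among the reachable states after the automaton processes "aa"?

No

Start: ε-closure({p}) = {p, u}.
Read 'a': p→{r, s, v}, u→{x}; union {r, s, v, x}; ε-closure = {r, s, u, v, w, x}.
Read 'a': r→∅, s→{u, x}, u→{x}, v→{r}, w→{q, s, t}, x→{v}; union {q, r, s, t, u, v, x}; ε-closure = {q, r, s, t, u, v, w, x}.
State p is not in {q, r, s, t, u, v, w, x}.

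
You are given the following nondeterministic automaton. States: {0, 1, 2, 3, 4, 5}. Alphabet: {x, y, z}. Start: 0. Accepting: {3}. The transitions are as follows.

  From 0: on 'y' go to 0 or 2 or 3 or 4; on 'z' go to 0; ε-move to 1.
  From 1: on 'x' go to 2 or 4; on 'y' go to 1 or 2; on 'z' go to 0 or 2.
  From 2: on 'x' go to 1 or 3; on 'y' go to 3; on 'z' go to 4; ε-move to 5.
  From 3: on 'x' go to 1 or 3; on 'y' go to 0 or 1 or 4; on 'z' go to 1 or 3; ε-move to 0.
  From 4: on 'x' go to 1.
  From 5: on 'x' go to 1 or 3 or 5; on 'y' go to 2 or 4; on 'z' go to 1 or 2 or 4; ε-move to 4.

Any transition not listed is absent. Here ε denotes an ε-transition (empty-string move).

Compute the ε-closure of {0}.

Begin with {0}.
ε-move 0 → 1; add 1.

{0, 1}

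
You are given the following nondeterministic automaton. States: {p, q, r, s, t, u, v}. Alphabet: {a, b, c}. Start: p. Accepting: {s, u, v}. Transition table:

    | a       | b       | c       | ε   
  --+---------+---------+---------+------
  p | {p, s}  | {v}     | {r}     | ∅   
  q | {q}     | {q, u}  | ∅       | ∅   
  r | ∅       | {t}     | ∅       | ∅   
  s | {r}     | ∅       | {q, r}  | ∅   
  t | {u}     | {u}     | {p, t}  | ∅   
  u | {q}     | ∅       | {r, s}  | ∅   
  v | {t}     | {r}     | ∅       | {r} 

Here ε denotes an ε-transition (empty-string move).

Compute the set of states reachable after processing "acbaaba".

{q}

Start in {p}.
Read 'a': p→{p, s}; now {p, s}.
Read 'c': p→{r}, s→{q, r}; now {q, r}.
Read 'b': q→{q, u}, r→{t}; now {q, t, u}.
Read 'a': q→{q}, t→{u}, u→{q}; now {q, u}.
Read 'a': q→{q}, u→{q}; now {q}.
Read 'b': q→{q, u}; now {q, u}.
Read 'a': q→{q}, u→{q}; now {q}.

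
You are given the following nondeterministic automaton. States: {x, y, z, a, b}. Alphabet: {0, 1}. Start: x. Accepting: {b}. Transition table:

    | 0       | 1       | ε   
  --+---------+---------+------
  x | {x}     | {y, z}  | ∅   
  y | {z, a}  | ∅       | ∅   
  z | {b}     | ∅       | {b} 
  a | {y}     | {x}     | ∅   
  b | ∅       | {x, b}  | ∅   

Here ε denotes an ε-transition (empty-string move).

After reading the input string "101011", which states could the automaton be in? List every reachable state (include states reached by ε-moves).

{x, b}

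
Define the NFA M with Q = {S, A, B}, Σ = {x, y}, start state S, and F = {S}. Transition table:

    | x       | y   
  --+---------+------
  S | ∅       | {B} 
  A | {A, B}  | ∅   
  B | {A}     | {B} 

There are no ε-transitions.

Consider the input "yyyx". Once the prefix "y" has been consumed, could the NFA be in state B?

Start in {S}.
Read 'y': {S} → {B}.
State B is in {B}.

Yes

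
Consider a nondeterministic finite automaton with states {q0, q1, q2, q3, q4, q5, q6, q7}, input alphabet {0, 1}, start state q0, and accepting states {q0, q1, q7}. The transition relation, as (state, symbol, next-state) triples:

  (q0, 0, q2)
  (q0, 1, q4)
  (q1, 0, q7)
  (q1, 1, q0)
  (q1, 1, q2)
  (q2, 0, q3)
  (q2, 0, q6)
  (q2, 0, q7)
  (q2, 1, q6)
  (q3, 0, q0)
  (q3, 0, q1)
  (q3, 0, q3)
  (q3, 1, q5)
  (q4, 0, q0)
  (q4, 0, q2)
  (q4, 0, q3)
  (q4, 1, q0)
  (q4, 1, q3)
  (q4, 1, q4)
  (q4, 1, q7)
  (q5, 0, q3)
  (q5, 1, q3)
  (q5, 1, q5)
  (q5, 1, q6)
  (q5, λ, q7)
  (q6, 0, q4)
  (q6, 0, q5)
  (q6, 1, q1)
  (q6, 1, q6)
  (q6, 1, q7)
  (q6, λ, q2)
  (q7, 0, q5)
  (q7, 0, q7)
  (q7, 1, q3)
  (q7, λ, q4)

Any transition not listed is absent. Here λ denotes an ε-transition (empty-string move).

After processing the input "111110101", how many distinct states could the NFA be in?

8

Start in {q0}.
Read '1': {q0} → {q4}.
Read '1': {q4} → {q0, q3, q4, q7}.
Read '1': {q0, q3, q4, q7} → {q0, q3, q4, q5, q7}.
Read '1': {q0, q3, q4, q5, q7} → {q0, q2, q3, q4, q5, q6, q7}.
Read '1': {q0, q2, q3, q4, q5, q6, q7} → {q0, q1, q2, q3, q4, q5, q6, q7}.
Read '0': {q0, q1, q2, q3, q4, q5, q6, q7} → {q0, q1, q2, q3, q4, q5, q6, q7}.
Read '1': {q0, q1, q2, q3, q4, q5, q6, q7} → {q0, q1, q2, q3, q4, q5, q6, q7}.
Read '0': {q0, q1, q2, q3, q4, q5, q6, q7} → {q0, q1, q2, q3, q4, q5, q6, q7}.
Read '1': {q0, q1, q2, q3, q4, q5, q6, q7} → {q0, q1, q2, q3, q4, q5, q6, q7}.
That set has 8 states.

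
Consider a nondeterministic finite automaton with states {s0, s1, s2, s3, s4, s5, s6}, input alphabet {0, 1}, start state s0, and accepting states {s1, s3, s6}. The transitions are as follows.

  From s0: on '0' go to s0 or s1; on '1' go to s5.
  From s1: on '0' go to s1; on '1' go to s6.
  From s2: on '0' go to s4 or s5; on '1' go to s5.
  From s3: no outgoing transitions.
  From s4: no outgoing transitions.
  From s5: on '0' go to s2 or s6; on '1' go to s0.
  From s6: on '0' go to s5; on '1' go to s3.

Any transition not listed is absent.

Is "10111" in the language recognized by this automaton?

No

Start in {s0}.
Read '1': s0→{s5}; now {s5}.
Read '0': s5→{s2, s6}; now {s2, s6}.
Read '1': s2→{s5}, s6→{s3}; now {s3, s5}.
Read '1': s3→∅, s5→{s0}; now {s0}.
Read '1': s0→{s5}; now {s5}.
The final set {s5} contains no accepting state.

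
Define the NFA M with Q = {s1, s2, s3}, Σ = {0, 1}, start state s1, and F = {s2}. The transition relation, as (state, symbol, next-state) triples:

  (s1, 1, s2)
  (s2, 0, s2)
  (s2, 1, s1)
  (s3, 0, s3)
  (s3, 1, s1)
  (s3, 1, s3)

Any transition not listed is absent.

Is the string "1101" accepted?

Start in {s1}.
Read '1': {s1} → {s2}.
Read '1': {s2} → {s1}.
Read '0': {s1} → ∅.
The set is empty and remains empty for the remaining 1 symbol.
The final set ∅ contains no accepting state.

No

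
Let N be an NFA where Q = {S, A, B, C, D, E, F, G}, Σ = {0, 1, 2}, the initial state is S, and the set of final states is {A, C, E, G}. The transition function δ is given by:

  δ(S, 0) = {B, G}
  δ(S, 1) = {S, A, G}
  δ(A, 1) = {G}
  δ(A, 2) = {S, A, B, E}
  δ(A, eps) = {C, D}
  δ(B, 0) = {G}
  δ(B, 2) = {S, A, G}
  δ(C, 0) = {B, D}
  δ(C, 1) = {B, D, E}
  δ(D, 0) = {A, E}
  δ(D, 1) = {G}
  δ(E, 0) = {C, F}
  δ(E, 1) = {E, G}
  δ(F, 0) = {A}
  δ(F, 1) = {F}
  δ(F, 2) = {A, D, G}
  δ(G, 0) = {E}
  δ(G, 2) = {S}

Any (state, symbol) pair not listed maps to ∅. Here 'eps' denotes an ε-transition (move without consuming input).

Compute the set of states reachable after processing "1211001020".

{A, B, C, D, E, F, G}

Start in {S}.
Read '1': {S} → {S, A, C, D, G}.
Read '2': {S, A, C, D, G} → {S, A, B, C, D, E}.
Read '1': {S, A, B, C, D, E} → {S, A, B, C, D, E, G}.
Read '1': {S, A, B, C, D, E, G} → {S, A, B, C, D, E, G}.
Read '0': {S, A, B, C, D, E, G} → {A, B, C, D, E, F, G}.
Read '0': {A, B, C, D, E, F, G} → {A, B, C, D, E, F, G}.
Read '1': {A, B, C, D, E, F, G} → {B, D, E, F, G}.
Read '0': {B, D, E, F, G} → {A, C, D, E, F, G}.
Read '2': {A, C, D, E, F, G} → {S, A, B, C, D, E, G}.
Read '0': {S, A, B, C, D, E, G} → {A, B, C, D, E, F, G}.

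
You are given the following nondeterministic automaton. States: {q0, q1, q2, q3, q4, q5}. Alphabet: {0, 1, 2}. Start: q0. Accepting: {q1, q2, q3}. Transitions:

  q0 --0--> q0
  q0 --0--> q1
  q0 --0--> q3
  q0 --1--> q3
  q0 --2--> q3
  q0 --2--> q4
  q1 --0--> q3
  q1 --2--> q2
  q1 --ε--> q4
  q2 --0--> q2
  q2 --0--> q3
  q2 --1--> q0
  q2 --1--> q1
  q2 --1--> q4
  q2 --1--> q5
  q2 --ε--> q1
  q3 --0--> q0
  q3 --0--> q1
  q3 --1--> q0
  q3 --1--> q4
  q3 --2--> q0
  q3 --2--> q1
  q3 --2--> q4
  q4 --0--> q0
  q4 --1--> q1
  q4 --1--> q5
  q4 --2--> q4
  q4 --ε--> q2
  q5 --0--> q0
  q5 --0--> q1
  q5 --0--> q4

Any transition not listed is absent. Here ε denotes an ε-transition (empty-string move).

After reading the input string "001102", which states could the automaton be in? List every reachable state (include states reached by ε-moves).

Start in {q0}.
Read '0': {q0} → {q0, q1, q2, q3, q4}.
Read '0': {q0, q1, q2, q3, q4} → {q0, q1, q2, q3, q4}.
Read '1': {q0, q1, q2, q3, q4} → {q0, q1, q2, q3, q4, q5}.
Read '1': {q0, q1, q2, q3, q4, q5} → {q0, q1, q2, q3, q4, q5}.
Read '0': {q0, q1, q2, q3, q4, q5} → {q0, q1, q2, q3, q4}.
Read '2': {q0, q1, q2, q3, q4} → {q0, q1, q2, q3, q4}.

{q0, q1, q2, q3, q4}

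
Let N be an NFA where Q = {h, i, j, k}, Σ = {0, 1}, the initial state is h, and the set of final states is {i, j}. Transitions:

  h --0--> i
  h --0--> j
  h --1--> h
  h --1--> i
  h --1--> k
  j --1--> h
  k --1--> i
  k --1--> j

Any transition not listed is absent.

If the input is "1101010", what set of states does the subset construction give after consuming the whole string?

{i, j}

Start in {h}.
Read '1': h→{h, i, k}; now {h, i, k}.
Read '1': h→{h, i, k}, i→∅, k→{i, j}; now {h, i, j, k}.
Read '0': h→{i, j}, i→∅, j→∅, k→∅; now {i, j}.
Read '1': i→∅, j→{h}; now {h}.
Read '0': h→{i, j}; now {i, j}.
Read '1': i→∅, j→{h}; now {h}.
Read '0': h→{i, j}; now {i, j}.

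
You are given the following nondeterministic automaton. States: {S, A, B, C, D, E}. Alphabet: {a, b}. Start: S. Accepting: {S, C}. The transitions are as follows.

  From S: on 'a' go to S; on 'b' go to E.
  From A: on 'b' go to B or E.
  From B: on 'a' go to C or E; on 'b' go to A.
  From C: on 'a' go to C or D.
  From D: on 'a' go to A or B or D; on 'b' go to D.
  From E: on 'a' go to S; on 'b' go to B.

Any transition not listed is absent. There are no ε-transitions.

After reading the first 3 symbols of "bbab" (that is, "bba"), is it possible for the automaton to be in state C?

Start in {S}.
Read 'b': S→{E}; now {E}.
Read 'b': E→{B}; now {B}.
Read 'a': B→{C, E}; now {C, E}.
State C is in {C, E}.

Yes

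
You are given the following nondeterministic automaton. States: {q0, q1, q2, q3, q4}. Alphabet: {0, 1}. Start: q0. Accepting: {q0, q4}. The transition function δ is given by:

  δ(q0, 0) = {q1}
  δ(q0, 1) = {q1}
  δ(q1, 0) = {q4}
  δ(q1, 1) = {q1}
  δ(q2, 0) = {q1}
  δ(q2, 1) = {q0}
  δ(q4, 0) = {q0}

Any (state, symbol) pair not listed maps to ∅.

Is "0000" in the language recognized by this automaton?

No

Start in {q0}.
Read '0': q0→{q1}; now {q1}.
Read '0': q1→{q4}; now {q4}.
Read '0': q4→{q0}; now {q0}.
Read '0': q0→{q1}; now {q1}.
The final set {q1} contains no accepting state.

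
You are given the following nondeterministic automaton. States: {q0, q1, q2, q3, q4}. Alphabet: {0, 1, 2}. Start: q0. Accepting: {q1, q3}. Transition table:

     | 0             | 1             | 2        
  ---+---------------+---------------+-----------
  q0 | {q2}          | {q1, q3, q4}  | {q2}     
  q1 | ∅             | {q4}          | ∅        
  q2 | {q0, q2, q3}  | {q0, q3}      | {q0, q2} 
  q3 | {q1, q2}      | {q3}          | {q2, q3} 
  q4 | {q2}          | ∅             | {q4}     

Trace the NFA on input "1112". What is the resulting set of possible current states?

{q2, q3}

Start in {q0}.
Read '1': q0→{q1, q3, q4}; now {q1, q3, q4}.
Read '1': q1→{q4}, q3→{q3}, q4→∅; now {q3, q4}.
Read '1': q3→{q3}, q4→∅; now {q3}.
Read '2': q3→{q2, q3}; now {q2, q3}.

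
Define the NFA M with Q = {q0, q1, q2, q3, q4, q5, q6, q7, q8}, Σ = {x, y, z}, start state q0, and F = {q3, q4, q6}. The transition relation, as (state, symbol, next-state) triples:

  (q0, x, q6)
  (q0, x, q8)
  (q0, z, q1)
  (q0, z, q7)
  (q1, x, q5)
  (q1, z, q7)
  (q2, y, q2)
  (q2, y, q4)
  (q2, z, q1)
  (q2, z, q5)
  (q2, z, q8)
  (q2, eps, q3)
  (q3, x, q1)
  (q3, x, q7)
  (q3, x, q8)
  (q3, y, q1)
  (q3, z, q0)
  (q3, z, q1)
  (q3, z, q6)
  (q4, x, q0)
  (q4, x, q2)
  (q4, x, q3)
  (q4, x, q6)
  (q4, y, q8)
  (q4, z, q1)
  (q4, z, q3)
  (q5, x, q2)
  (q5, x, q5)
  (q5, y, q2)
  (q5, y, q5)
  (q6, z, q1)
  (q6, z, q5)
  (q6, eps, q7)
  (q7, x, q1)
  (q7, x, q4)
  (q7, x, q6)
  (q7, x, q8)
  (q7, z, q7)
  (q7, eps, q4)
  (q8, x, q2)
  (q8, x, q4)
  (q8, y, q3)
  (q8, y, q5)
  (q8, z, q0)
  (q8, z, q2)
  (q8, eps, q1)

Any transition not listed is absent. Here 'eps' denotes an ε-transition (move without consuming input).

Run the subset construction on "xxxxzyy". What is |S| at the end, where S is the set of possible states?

6

Start in {q0}.
Read 'x': q0→{q6, q8}; union {q6, q8}; ε-closure = {q1, q4, q6, q7, q8}.
Read 'x': q1→{q5}, q4→{q0, q2, q3, q6}, q6→∅, q7→{q1, q4, q6, q8}, q8→{q2, q4}; union {q0, q1, q2, q3, q4, q5, q6, q8}; ε-closure = {q0, q1, q2, q3, q4, q5, q6, q7, q8}.
Read 'x': q0→{q6, q8}, q1→{q5}, q2→∅, q3→{q1, q7, q8}, q4→{q0, q2, q3, q6}, q5→{q2, q5}, q6→∅, q7→{q1, q4, q6, q8}, q8→{q2, q4}; now {q0, q1, q2, q3, q4, q5, q6, q7, q8}.
Read 'x': q0→{q6, q8}, q1→{q5}, q2→∅, q3→{q1, q7, q8}, q4→{q0, q2, q3, q6}, q5→{q2, q5}, q6→∅, q7→{q1, q4, q6, q8}, q8→{q2, q4}; now {q0, q1, q2, q3, q4, q5, q6, q7, q8}.
Read 'z': q0→{q1, q7}, q1→{q7}, q2→{q1, q5, q8}, q3→{q0, q1, q6}, q4→{q1, q3}, q5→∅, q6→{q1, q5}, q7→{q7}, q8→{q0, q2}; union {q0, q1, q2, q3, q5, q6, q7, q8}; ε-closure = {q0, q1, q2, q3, q4, q5, q6, q7, q8}.
Read 'y': q0→∅, q1→∅, q2→{q2, q4}, q3→{q1}, q4→{q8}, q5→{q2, q5}, q6→∅, q7→∅, q8→{q3, q5}; now {q1, q2, q3, q4, q5, q8}.
Read 'y': q1→∅, q2→{q2, q4}, q3→{q1}, q4→{q8}, q5→{q2, q5}, q8→{q3, q5}; now {q1, q2, q3, q4, q5, q8}.
That set has 6 states.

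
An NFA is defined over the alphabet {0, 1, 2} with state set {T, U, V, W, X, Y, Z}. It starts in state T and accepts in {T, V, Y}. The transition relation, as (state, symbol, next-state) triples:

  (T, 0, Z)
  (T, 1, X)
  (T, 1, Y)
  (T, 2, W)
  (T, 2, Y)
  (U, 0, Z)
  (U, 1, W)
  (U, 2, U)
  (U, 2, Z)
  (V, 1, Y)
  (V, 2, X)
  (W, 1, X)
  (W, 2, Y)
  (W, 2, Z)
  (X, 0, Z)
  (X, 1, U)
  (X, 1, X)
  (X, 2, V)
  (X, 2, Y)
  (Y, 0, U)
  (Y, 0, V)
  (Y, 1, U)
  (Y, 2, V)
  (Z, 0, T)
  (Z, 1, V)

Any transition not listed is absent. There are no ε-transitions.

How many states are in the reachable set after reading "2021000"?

Start in {T}.
Read '2': {T} → {W, Y}.
Read '0': {W, Y} → {U, V}.
Read '2': {U, V} → {U, X, Z}.
Read '1': {U, X, Z} → {U, V, W, X}.
Read '0': {U, V, W, X} → {Z}.
Read '0': {Z} → {T}.
Read '0': {T} → {Z}.
That set has 1 state.

1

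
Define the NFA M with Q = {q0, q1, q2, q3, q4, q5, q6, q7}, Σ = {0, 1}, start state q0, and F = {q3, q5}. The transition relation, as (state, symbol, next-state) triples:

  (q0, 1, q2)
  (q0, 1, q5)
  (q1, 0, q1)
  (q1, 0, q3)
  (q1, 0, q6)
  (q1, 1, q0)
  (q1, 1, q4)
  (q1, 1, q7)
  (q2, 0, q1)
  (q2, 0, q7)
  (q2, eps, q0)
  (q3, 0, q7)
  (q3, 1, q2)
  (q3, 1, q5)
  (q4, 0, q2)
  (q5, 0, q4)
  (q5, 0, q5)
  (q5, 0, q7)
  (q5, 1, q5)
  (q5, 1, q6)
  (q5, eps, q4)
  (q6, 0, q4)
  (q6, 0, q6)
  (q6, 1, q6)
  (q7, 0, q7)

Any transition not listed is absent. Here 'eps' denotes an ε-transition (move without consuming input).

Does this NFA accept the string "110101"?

Start in {q0}.
Read '1': q0→{q2, q5}; union {q2, q5}; ε-closure = {q0, q2, q4, q5}.
Read '1': q0→{q2, q5}, q2→∅, q4→∅, q5→{q5, q6}; union {q2, q5, q6}; ε-closure = {q0, q2, q4, q5, q6}.
Read '0': q0→∅, q2→{q1, q7}, q4→{q2}, q5→{q4, q5, q7}, q6→{q4, q6}; union {q1, q2, q4, q5, q6, q7}; ε-closure = {q0, q1, q2, q4, q5, q6, q7}.
Read '1': q0→{q2, q5}, q1→{q0, q4, q7}, q2→∅, q4→∅, q5→{q5, q6}, q6→{q6}, q7→∅; now {q0, q2, q4, q5, q6, q7}.
Read '0': q0→∅, q2→{q1, q7}, q4→{q2}, q5→{q4, q5, q7}, q6→{q4, q6}, q7→{q7}; union {q1, q2, q4, q5, q6, q7}; ε-closure = {q0, q1, q2, q4, q5, q6, q7}.
Read '1': q0→{q2, q5}, q1→{q0, q4, q7}, q2→∅, q4→∅, q5→{q5, q6}, q6→{q6}, q7→∅; now {q0, q2, q4, q5, q6, q7}.
The final set {q0, q2, q4, q5, q6, q7} contains the accepting state q5.

Yes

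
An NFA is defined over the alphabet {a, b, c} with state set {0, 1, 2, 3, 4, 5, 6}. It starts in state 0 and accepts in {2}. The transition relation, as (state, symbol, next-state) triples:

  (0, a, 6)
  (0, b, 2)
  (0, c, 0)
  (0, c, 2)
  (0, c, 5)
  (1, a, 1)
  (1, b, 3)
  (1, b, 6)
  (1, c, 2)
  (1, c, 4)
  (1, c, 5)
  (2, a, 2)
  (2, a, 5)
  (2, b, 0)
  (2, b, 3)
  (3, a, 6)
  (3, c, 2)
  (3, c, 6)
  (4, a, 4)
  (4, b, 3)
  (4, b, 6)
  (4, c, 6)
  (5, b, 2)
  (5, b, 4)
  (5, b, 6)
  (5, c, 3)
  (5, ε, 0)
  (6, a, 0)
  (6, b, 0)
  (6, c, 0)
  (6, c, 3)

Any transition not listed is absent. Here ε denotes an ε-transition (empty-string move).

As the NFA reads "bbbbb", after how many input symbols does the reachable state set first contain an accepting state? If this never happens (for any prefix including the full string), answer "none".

1

Start in {0}.
Read 'b': 0→{2}; now {2}.
None of the earlier sets intersect F, but {2} does.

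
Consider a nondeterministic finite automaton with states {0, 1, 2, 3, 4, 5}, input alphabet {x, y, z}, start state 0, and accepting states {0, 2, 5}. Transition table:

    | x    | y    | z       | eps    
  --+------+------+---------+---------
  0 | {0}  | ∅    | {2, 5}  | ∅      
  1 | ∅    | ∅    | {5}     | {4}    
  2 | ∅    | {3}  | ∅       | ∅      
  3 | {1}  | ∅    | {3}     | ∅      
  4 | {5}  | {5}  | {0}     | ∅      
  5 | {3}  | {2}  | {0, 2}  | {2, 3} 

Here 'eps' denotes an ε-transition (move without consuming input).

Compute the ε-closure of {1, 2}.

{1, 2, 4}

Begin with {1, 2}.
ε-move 1 → 4; add 4.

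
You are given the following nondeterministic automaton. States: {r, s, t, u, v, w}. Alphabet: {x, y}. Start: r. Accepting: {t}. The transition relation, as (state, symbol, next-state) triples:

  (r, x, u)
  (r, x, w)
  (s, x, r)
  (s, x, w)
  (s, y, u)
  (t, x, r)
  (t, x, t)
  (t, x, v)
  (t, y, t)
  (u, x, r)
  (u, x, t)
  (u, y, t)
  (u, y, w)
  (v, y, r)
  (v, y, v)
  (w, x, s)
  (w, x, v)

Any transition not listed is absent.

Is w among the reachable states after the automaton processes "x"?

Yes

Start in {r}.
Read 'x': {r} → {u, w}.
State w is in {u, w}.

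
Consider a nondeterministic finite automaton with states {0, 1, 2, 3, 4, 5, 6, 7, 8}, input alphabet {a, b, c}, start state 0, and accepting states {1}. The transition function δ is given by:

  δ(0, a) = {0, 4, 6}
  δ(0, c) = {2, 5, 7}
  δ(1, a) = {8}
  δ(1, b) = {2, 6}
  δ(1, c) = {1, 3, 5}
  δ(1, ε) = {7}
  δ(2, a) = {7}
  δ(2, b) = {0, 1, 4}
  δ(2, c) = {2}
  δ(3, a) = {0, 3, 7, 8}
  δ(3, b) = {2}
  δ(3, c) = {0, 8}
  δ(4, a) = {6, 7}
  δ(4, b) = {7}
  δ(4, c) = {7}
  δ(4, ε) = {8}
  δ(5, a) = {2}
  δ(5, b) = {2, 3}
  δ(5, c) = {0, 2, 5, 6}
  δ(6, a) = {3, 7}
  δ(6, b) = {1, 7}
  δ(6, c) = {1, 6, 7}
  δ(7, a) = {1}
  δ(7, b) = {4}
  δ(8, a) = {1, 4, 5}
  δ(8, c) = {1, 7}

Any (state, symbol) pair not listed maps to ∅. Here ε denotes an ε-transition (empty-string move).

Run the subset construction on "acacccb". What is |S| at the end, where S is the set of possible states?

Start in {0}.
Read 'a': 0→{0, 4, 6}; union {0, 4, 6}; ε-closure = {0, 4, 6, 8}.
Read 'c': 0→{2, 5, 7}, 4→{7}, 6→{1, 6, 7}, 8→{1, 7}; now {1, 2, 5, 6, 7}.
Read 'a': 1→{8}, 2→{7}, 5→{2}, 6→{3, 7}, 7→{1}; now {1, 2, 3, 7, 8}.
Read 'c': 1→{1, 3, 5}, 2→{2}, 3→{0, 8}, 7→∅, 8→{1, 7}; now {0, 1, 2, 3, 5, 7, 8}.
Read 'c': 0→{2, 5, 7}, 1→{1, 3, 5}, 2→{2}, 3→{0, 8}, 5→{0, 2, 5, 6}, 7→∅, 8→{1, 7}; now {0, 1, 2, 3, 5, 6, 7, 8}.
Read 'c': 0→{2, 5, 7}, 1→{1, 3, 5}, 2→{2}, 3→{0, 8}, 5→{0, 2, 5, 6}, 6→{1, 6, 7}, 7→∅, 8→{1, 7}; now {0, 1, 2, 3, 5, 6, 7, 8}.
Read 'b': 0→∅, 1→{2, 6}, 2→{0, 1, 4}, 3→{2}, 5→{2, 3}, 6→{1, 7}, 7→{4}, 8→∅; union {0, 1, 2, 3, 4, 6, 7}; ε-closure = {0, 1, 2, 3, 4, 6, 7, 8}.
That set has 8 states.

8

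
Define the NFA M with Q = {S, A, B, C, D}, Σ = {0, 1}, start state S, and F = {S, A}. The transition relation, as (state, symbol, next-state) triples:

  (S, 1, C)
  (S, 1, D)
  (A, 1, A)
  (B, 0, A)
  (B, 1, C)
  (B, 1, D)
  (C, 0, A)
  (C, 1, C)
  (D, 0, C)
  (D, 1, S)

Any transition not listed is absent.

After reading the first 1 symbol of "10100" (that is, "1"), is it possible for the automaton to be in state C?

Yes

Start in {S}.
Read '1': S→{C, D}; now {C, D}.
State C is in {C, D}.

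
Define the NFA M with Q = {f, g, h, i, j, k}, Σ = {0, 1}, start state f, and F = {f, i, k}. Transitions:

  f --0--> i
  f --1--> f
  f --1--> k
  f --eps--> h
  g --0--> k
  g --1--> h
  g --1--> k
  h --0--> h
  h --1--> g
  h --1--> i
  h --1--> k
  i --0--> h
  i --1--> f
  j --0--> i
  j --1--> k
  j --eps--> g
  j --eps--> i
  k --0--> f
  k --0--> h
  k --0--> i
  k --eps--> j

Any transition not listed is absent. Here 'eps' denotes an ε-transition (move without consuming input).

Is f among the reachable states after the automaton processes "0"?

Start: ε-closure({f}) = {f, h}.
Read '0': {f, h} → {h, i}.
State f is not in {h, i}.

No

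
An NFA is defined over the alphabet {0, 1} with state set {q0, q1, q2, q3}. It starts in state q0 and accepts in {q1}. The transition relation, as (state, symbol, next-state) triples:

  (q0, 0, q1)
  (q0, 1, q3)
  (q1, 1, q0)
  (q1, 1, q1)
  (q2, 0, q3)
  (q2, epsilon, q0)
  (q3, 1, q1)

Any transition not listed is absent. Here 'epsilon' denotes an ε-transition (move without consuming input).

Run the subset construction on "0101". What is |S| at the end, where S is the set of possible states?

Start in {q0}.
Read '0': {q0} → {q1}.
Read '1': {q1} → {q0, q1}.
Read '0': {q0, q1} → {q1}.
Read '1': {q1} → {q0, q1}.
That set has 2 states.

2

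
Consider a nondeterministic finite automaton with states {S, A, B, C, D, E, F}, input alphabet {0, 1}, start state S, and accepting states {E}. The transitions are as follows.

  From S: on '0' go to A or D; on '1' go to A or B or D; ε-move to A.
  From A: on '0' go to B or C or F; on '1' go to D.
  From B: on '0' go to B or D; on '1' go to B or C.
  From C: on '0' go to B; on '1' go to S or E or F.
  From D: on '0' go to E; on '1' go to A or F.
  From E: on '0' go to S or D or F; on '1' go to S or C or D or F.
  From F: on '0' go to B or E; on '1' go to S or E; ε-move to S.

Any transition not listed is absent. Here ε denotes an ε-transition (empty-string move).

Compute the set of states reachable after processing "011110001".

{S, A, B, C, D, E, F}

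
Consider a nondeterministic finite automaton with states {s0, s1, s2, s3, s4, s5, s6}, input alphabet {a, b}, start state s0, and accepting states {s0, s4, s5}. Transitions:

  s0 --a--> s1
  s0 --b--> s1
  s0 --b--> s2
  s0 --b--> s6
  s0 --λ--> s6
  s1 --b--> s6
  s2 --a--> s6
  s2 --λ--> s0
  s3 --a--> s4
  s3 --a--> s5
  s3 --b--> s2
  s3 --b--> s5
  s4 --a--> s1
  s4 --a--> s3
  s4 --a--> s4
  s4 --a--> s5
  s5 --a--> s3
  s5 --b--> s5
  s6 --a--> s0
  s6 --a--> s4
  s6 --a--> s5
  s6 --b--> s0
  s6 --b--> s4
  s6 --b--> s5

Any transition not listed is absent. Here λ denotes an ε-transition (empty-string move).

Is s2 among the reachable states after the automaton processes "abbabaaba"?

No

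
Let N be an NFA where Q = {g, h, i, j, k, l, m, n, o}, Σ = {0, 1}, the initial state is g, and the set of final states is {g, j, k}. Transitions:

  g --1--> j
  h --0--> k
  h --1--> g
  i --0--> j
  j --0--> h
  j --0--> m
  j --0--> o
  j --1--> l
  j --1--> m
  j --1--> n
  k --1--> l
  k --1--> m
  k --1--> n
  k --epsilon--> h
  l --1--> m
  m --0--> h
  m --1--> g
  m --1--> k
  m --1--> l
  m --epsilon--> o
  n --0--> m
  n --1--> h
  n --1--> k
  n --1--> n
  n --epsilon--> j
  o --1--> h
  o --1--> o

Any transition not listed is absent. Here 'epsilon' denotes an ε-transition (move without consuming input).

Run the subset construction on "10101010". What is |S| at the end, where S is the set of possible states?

2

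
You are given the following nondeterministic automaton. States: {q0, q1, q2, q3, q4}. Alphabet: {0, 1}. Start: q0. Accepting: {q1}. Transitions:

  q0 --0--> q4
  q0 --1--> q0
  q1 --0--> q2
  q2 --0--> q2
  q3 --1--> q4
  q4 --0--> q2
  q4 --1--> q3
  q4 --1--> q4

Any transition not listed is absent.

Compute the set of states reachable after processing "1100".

Start in {q0}.
Read '1': q0→{q0}; now {q0}.
Read '1': q0→{q0}; now {q0}.
Read '0': q0→{q4}; now {q4}.
Read '0': q4→{q2}; now {q2}.

{q2}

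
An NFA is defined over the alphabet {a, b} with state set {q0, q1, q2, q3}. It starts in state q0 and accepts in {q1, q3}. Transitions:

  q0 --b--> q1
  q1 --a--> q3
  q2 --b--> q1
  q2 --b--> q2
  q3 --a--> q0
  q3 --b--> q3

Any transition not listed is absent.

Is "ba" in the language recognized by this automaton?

Yes

Start in {q0}.
Read 'b': q0→{q1}; now {q1}.
Read 'a': q1→{q3}; now {q3}.
The final set {q3} contains the accepting state q3.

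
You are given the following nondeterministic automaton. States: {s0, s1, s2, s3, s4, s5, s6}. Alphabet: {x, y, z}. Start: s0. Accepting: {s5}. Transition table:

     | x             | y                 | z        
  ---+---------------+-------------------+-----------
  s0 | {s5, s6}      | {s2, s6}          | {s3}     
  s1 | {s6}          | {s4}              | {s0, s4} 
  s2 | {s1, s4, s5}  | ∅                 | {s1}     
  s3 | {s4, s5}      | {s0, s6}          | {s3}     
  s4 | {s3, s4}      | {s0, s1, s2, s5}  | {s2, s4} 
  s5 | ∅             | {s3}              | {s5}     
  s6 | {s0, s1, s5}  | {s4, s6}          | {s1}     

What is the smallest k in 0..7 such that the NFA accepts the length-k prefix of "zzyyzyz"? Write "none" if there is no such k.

Start in {s0}.
Read 'z': s0→{s3}; now {s3}.
Read 'z': s3→{s3}; now {s3}.
Read 'y': s3→{s0, s6}; now {s0, s6}.
Read 'y': s0→{s2, s6}, s6→{s4, s6}; now {s2, s4, s6}.
Read 'z': s2→{s1}, s4→{s2, s4}, s6→{s1}; now {s1, s2, s4}.
Read 'y': s1→{s4}, s2→∅, s4→{s0, s1, s2, s5}; now {s0, s1, s2, s4, s5}.
None of the earlier sets intersect F, but {s0, s1, s2, s4, s5} does.

6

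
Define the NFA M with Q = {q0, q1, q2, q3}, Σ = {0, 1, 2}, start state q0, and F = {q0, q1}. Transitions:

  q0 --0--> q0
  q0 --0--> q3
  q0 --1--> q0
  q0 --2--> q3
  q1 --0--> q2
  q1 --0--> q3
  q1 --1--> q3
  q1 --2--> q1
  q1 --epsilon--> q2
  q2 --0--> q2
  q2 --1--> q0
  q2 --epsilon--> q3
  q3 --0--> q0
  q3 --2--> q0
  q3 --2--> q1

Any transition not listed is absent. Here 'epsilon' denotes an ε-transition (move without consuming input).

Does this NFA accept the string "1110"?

Yes

Start in {q0}.
Read '1': {q0} → {q0}.
Read '1': {q0} → {q0}.
Read '1': {q0} → {q0}.
Read '0': {q0} → {q0, q3}.
The final set {q0, q3} contains the accepting state q0.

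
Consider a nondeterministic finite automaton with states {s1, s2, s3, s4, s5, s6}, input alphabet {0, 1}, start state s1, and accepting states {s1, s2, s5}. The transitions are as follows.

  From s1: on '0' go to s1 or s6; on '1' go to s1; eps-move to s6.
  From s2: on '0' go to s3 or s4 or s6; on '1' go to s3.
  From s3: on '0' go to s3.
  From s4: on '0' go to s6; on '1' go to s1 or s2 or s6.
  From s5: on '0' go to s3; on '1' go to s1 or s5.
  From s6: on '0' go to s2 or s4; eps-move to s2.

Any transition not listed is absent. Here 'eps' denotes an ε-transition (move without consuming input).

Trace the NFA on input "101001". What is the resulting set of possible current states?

{s1, s2, s3, s6}

Start: ε-closure({s1}) = {s1, s2, s6}.
Read '1': s1→{s1}, s2→{s3}, s6→∅; union {s1, s3}; ε-closure = {s1, s2, s3, s6}.
Read '0': s1→{s1, s6}, s2→{s3, s4, s6}, s3→{s3}, s6→{s2, s4}; now {s1, s2, s3, s4, s6}.
Read '1': s1→{s1}, s2→{s3}, s3→∅, s4→{s1, s2, s6}, s6→∅; now {s1, s2, s3, s6}.
Read '0': s1→{s1, s6}, s2→{s3, s4, s6}, s3→{s3}, s6→{s2, s4}; now {s1, s2, s3, s4, s6}.
Read '0': s1→{s1, s6}, s2→{s3, s4, s6}, s3→{s3}, s4→{s6}, s6→{s2, s4}; now {s1, s2, s3, s4, s6}.
Read '1': s1→{s1}, s2→{s3}, s3→∅, s4→{s1, s2, s6}, s6→∅; now {s1, s2, s3, s6}.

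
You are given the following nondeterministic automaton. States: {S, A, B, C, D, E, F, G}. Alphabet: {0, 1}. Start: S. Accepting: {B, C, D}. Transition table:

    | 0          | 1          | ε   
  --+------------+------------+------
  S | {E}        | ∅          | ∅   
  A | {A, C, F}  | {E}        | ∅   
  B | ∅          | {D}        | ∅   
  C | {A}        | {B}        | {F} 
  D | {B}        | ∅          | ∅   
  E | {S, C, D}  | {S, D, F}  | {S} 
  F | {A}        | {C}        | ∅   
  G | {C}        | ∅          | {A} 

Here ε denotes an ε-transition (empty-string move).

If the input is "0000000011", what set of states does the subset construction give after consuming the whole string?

{S, B, C, D, F}

Start in {S}.
Read '0': S→{E}; union {E}; ε-closure = {S, E}.
Read '0': S→{E}, E→{S, C, D}; union {S, C, D, E}; ε-closure = {S, C, D, E, F}.
Read '0': S→{E}, C→{A}, D→{B}, E→{S, C, D}, F→{A}; union {S, A, B, C, D, E}; ε-closure = {S, A, B, C, D, E, F}.
Read '0': S→{E}, A→{A, C, F}, B→∅, C→{A}, D→{B}, E→{S, C, D}, F→{A}; now {S, A, B, C, D, E, F}.
Read '0': S→{E}, A→{A, C, F}, B→∅, C→{A}, D→{B}, E→{S, C, D}, F→{A}; now {S, A, B, C, D, E, F}.
Read '0': S→{E}, A→{A, C, F}, B→∅, C→{A}, D→{B}, E→{S, C, D}, F→{A}; now {S, A, B, C, D, E, F}.
Read '0': S→{E}, A→{A, C, F}, B→∅, C→{A}, D→{B}, E→{S, C, D}, F→{A}; now {S, A, B, C, D, E, F}.
Read '0': S→{E}, A→{A, C, F}, B→∅, C→{A}, D→{B}, E→{S, C, D}, F→{A}; now {S, A, B, C, D, E, F}.
Read '1': S→∅, A→{E}, B→{D}, C→{B}, D→∅, E→{S, D, F}, F→{C}; now {S, B, C, D, E, F}.
Read '1': S→∅, B→{D}, C→{B}, D→∅, E→{S, D, F}, F→{C}; now {S, B, C, D, F}.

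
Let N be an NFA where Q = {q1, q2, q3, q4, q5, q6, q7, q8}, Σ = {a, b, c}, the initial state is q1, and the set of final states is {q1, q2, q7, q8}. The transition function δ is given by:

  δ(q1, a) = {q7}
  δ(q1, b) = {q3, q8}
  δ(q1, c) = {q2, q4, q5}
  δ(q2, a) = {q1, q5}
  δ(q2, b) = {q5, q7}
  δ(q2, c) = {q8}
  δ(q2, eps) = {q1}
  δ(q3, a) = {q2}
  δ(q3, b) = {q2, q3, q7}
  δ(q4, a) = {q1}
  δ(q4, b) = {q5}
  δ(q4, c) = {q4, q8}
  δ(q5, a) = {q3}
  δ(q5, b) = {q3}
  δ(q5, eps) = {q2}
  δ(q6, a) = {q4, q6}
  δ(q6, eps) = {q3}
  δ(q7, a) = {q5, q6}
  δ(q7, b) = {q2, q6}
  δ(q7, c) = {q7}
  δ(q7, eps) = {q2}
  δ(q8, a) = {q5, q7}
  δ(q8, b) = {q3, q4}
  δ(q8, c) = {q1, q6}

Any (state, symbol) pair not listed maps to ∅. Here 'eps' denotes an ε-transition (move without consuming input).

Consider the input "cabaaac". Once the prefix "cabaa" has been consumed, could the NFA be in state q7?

Yes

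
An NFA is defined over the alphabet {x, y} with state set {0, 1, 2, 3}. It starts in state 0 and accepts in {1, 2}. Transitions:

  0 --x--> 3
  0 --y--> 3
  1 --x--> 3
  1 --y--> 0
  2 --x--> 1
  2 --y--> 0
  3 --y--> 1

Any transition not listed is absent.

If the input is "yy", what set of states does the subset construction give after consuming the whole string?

Start in {0}.
Read 'y': 0→{3}; now {3}.
Read 'y': 3→{1}; now {1}.

{1}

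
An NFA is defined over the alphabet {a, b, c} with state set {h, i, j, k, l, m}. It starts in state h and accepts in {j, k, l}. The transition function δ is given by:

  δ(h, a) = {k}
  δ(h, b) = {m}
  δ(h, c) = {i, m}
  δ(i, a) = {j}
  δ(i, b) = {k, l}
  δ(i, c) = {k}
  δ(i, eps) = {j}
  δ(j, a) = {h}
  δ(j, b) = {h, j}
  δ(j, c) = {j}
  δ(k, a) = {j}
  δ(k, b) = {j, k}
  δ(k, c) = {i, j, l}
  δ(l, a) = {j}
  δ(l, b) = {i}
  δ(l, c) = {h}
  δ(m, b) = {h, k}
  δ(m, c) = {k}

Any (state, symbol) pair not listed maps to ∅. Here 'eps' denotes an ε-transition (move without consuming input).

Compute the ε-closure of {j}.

{j}

Begin with {j}.
No ε-moves leave this set, so the closure equals the set itself.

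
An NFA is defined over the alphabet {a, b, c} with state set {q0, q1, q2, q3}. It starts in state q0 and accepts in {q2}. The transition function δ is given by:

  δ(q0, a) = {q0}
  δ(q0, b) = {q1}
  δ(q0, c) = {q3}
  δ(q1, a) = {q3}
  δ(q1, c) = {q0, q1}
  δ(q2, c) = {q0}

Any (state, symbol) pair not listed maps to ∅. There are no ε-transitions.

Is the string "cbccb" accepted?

Start in {q0}.
Read 'c': q0→{q3}; now {q3}.
Read 'b': q3→∅; now ∅.
The set is empty and remains empty for the remaining 3 symbols.
The final set ∅ contains no accepting state.

No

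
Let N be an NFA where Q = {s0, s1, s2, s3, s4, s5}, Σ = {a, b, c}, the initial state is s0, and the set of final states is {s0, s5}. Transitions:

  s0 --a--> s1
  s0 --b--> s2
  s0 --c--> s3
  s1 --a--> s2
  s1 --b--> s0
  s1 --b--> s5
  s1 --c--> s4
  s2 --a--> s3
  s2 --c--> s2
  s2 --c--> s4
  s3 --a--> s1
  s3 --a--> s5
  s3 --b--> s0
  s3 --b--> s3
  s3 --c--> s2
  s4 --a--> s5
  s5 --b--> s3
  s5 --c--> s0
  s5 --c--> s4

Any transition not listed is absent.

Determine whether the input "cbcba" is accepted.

Start in {s0}.
Read 'c': {s0} → {s3}.
Read 'b': {s3} → {s0, s3}.
Read 'c': {s0, s3} → {s2, s3}.
Read 'b': {s2, s3} → {s0, s3}.
Read 'a': {s0, s3} → {s1, s5}.
The final set {s1, s5} contains the accepting state s5.

Yes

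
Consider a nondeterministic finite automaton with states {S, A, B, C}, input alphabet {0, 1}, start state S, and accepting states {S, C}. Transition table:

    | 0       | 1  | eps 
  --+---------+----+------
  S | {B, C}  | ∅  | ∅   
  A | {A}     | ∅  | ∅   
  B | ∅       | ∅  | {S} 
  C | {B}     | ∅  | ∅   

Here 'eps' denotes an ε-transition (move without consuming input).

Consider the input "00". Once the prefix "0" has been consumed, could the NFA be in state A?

No

Start in {S}.
Read '0': S→{B, C}; union {B, C}; ε-closure = {S, B, C}.
State A is not in {S, B, C}.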